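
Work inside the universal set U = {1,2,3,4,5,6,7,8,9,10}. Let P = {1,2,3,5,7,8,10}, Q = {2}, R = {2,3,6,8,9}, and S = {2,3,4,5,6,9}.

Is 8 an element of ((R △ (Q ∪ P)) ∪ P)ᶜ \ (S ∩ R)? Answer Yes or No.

No

8 ∉ Q and 8 ∈ P, so 8 ∈ Q ∪ P
8 ∈ R and 8 ∈ (Q ∪ P), so 8 ∉ R △ (Q ∪ P)
8 ∉ (R △ (Q ∪ P)) and 8 ∈ P, so 8 ∈ (R △ (Q ∪ P)) ∪ P
8 ∉ ((R △ (Q ∪ P)) ∪ P)ᶜ since 8 ∈ ((R △ (Q ∪ P)) ∪ P)
8 ∉ S and 8 ∈ R, so 8 ∉ S ∩ R
8 ∉ ((R △ (Q ∪ P)) ∪ P)ᶜ and 8 ∉ (S ∩ R), so 8 ∉ ((R △ (Q ∪ P)) ∪ P)ᶜ \ (S ∩ R)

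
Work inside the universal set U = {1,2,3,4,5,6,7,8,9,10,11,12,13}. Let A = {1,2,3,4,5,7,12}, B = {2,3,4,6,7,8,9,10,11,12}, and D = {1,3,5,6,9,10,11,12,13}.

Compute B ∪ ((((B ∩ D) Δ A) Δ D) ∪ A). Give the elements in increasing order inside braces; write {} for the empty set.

B ∩ D = {3,6,9,10,11,12}
(B ∩ D) Δ A = {1,2,4,5,6,7,9,10,11}
((B ∩ D) Δ A) Δ D = {2,3,4,7,12,13}
(((B ∩ D) Δ A) Δ D) ∪ A = {1,2,3,4,5,7,12,13}
B ∪ ((((B ∩ D) Δ A) Δ D) ∪ A) = {1,2,3,4,5,6,7,8,9,10,11,12,13}

{1,2,3,4,5,6,7,8,9,10,11,12,13}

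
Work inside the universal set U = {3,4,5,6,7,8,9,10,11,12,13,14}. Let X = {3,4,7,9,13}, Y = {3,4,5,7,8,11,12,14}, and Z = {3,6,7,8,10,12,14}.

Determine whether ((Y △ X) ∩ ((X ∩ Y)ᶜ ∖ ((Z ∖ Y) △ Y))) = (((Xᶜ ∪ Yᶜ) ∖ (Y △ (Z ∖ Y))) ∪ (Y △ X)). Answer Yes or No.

Y △ X = {5,8,9,11,12,13,14}
X ∩ Y = {3,4,7}
(X ∩ Y)ᶜ = {5,6,8,9,10,11,12,13,14}
Z ∖ Y = {6,10}
(Z ∖ Y) △ Y = {3,4,5,6,7,8,10,11,12,14}
(X ∩ Y)ᶜ ∖ ((Z ∖ Y) △ Y) = {9,13}
(Y △ X) ∩ ((X ∩ Y)ᶜ ∖ ((Z ∖ Y) △ Y)) = {9,13}
Xᶜ = {5,6,8,10,11,12,14}
Yᶜ = {6,9,10,13}
Xᶜ ∪ Yᶜ = {5,6,8,9,10,11,12,13,14}
Y △ (Z ∖ Y) = {3,4,5,6,7,8,10,11,12,14}
(Xᶜ ∪ Yᶜ) ∖ (Y △ (Z ∖ Y)) = {9,13}
((Xᶜ ∪ Yᶜ) ∖ (Y △ (Z ∖ Y))) ∪ (Y △ X) = {5,8,9,11,12,13,14}
5 ∈ ((Xᶜ ∪ Yᶜ) ∖ (Y △ (Z ∖ Y))) ∪ (Y △ X) but 5 ∉ (Y △ X) ∩ ((X ∩ Y)ᶜ ∖ ((Z ∖ Y) △ Y)), so they differ.

No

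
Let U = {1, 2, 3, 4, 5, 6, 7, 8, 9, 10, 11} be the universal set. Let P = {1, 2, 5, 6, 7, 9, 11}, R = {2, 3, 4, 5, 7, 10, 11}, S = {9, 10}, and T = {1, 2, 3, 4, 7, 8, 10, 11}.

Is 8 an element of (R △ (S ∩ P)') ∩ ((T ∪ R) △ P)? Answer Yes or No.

Yes

8 ∉ S and 8 ∉ P, so 8 ∉ S ∩ P
8 ∈ (S ∩ P)' since 8 ∉ (S ∩ P)
8 ∉ R and 8 ∈ (S ∩ P)', so 8 ∈ R △ (S ∩ P)'
8 ∈ T and 8 ∉ R, so 8 ∈ T ∪ R
8 ∈ (T ∪ R) and 8 ∉ P, so 8 ∈ (T ∪ R) △ P
8 ∈ (R △ (S ∩ P)') and 8 ∈ ((T ∪ R) △ P), so 8 ∈ (R △ (S ∩ P)') ∩ ((T ∪ R) △ P)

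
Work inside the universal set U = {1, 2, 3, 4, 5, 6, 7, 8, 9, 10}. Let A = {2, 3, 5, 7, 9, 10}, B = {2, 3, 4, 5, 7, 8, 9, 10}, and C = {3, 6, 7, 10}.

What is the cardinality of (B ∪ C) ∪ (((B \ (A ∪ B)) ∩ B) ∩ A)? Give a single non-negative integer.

B ∪ C = {2, 3, 4, 5, 6, 7, 8, 9, 10}
A ∪ B = {2, 3, 4, 5, 7, 8, 9, 10}
B \ (A ∪ B) = {}
(B \ (A ∪ B)) ∩ B = {}
((B \ (A ∪ B)) ∩ B) ∩ A = {}
(B ∪ C) ∪ (((B \ (A ∪ B)) ∩ B) ∩ A) = {2, 3, 4, 5, 6, 7, 8, 9, 10}
|(B ∪ C) ∪ (((B \ (A ∪ B)) ∩ B) ∩ A)| = 9

9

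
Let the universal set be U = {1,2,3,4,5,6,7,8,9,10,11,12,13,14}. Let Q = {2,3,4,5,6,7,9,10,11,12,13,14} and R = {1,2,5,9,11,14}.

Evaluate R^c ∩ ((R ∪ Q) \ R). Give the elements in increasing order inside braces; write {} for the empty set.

R^c = {3,4,6,7,8,10,12,13}
R ∪ Q = {1,2,3,4,5,6,7,9,10,11,12,13,14}
(R ∪ Q) \ R = {3,4,6,7,10,12,13}
R^c ∩ ((R ∪ Q) \ R) = {3,4,6,7,10,12,13}

{3,4,6,7,10,12,13}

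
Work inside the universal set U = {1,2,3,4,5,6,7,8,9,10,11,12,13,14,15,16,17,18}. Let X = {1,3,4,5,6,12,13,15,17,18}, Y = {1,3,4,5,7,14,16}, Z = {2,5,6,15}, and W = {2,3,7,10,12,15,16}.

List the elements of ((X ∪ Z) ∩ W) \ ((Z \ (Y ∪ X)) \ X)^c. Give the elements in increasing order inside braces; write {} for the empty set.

{2}

X ∪ Z = {1,2,3,4,5,6,12,13,15,17,18}
(X ∪ Z) ∩ W = {2,3,12,15}
Y ∪ X = {1,3,4,5,6,7,12,13,14,15,16,17,18}
Z \ (Y ∪ X) = {2}
(Z \ (Y ∪ X)) \ X = {2}
((Z \ (Y ∪ X)) \ X)^c = {1,3,4,5,6,7,8,9,10,11,12,13,14,15,16,17,18}
((X ∪ Z) ∩ W) \ ((Z \ (Y ∪ X)) \ X)^c = {2}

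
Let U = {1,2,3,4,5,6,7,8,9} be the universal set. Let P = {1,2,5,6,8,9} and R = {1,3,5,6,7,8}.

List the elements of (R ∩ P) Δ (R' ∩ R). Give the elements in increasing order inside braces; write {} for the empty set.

R ∩ P = {1,5,6,8}
R' = {2,4,9}
R' ∩ R = {}
(R ∩ P) Δ (R' ∩ R) = {1,5,6,8}

{1,5,6,8}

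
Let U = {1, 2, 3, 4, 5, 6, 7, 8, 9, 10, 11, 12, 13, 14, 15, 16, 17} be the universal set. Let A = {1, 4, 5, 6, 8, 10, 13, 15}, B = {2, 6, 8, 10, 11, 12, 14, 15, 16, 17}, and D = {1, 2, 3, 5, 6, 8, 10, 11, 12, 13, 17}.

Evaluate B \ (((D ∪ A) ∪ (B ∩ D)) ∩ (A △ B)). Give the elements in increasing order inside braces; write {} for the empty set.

D ∪ A = {1, 2, 3, 4, 5, 6, 8, 10, 11, 12, 13, 15, 17}
B ∩ D = {2, 6, 8, 10, 11, 12, 17}
(D ∪ A) ∪ (B ∩ D) = {1, 2, 3, 4, 5, 6, 8, 10, 11, 12, 13, 15, 17}
A △ B = {1, 2, 4, 5, 11, 12, 13, 14, 16, 17}
((D ∪ A) ∪ (B ∩ D)) ∩ (A △ B) = {1, 2, 4, 5, 11, 12, 13, 17}
B \ (((D ∪ A) ∪ (B ∩ D)) ∩ (A △ B)) = {6, 8, 10, 14, 15, 16}

{6, 8, 10, 14, 15, 16}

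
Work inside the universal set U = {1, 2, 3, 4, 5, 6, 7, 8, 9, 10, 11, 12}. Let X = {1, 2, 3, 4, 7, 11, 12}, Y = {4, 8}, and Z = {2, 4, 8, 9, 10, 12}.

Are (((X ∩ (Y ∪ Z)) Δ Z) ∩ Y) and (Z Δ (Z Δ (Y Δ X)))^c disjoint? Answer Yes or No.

Y ∪ Z = {2, 4, 8, 9, 10, 12}
X ∩ (Y ∪ Z) = {2, 4, 12}
(X ∩ (Y ∪ Z)) Δ Z = {8, 9, 10}
((X ∩ (Y ∪ Z)) Δ Z) ∩ Y = {8}
Y Δ X = {1, 2, 3, 7, 8, 11, 12}
Z Δ (Y Δ X) = {1, 3, 4, 7, 9, 10, 11}
Z Δ (Z Δ (Y Δ X)) = {1, 2, 3, 7, 8, 11, 12}
(Z Δ (Z Δ (Y Δ X)))^c = {4, 5, 6, 9, 10}
{8} and {4, 5, 6, 9, 10} share no elements.

Yes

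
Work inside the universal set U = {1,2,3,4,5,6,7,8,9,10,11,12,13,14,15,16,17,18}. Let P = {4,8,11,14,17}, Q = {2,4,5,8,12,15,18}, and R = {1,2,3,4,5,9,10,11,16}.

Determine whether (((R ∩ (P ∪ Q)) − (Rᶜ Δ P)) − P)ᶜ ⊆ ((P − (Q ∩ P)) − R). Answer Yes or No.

No

P ∪ Q = {2,4,5,8,11,12,14,15,17,18}
R ∩ (P ∪ Q) = {2,4,5,11}
Rᶜ = {6,7,8,12,13,14,15,17,18}
Rᶜ Δ P = {4,6,7,11,12,13,15,18}
(R ∩ (P ∪ Q)) − (Rᶜ Δ P) = {2,5}
((R ∩ (P ∪ Q)) − (Rᶜ Δ P)) − P = {2,5}
(((R ∩ (P ∪ Q)) − (Rᶜ Δ P)) − P)ᶜ = {1,3,4,6,7,8,9,10,11,12,13,14,15,16,17,18}
Q ∩ P = {4,8}
P − (Q ∩ P) = {11,14,17}
(P − (Q ∩ P)) − R = {14,17}
1 ∈ (((R ∩ (P ∪ Q)) − (Rᶜ Δ P)) − P)ᶜ but 1 ∉ (P − (Q ∩ P)) − R, so the inclusion fails.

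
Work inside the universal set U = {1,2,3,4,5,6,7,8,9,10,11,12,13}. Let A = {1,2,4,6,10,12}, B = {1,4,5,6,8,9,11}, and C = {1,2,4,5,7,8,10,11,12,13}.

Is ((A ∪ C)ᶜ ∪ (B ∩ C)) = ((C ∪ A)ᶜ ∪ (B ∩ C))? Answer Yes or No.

Yes

A ∪ C = {1,2,4,5,6,7,8,10,11,12,13}
(A ∪ C)ᶜ = {3,9}
B ∩ C = {1,4,5,8,11}
(A ∪ C)ᶜ ∪ (B ∩ C) = {1,3,4,5,8,9,11}
C ∪ A = {1,2,4,5,6,7,8,10,11,12,13}
(C ∪ A)ᶜ = {3,9}
(C ∪ A)ᶜ ∪ (B ∩ C) = {1,3,4,5,8,9,11}
Both equal {1,3,4,5,8,9,11}, so (A ∪ C)ᶜ ∪ (B ∩ C) = (C ∪ A)ᶜ ∪ (B ∩ C).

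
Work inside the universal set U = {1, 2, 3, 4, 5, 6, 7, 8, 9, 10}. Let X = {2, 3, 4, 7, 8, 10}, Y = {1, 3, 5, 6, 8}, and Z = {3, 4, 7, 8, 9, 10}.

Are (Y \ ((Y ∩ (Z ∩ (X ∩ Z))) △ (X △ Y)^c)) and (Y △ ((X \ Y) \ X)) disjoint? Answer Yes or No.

No

X ∩ Z = {3, 4, 7, 8, 10}
Z ∩ (X ∩ Z) = {3, 4, 7, 8, 10}
Y ∩ (Z ∩ (X ∩ Z)) = {3, 8}
X △ Y = {1, 2, 4, 5, 6, 7, 10}
(X △ Y)^c = {3, 8, 9}
(Y ∩ (Z ∩ (X ∩ Z))) △ (X △ Y)^c = {9}
Y \ ((Y ∩ (Z ∩ (X ∩ Z))) △ (X △ Y)^c) = {1, 3, 5, 6, 8}
X \ Y = {2, 4, 7, 10}
(X \ Y) \ X = {}
Y △ ((X \ Y) \ X) = {1, 3, 5, 6, 8}
1 lies in both, so they are not disjoint.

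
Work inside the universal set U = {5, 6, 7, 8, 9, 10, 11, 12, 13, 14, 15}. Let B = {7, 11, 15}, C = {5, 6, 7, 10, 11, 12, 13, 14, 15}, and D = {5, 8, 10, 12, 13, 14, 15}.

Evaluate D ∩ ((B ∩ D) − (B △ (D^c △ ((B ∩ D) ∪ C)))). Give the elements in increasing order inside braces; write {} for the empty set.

B ∩ D = {15}
D^c = {6, 7, 9, 11}
(B ∩ D) ∪ C = {5, 6, 7, 10, 11, 12, 13, 14, 15}
D^c △ ((B ∩ D) ∪ C) = {5, 9, 10, 12, 13, 14, 15}
B △ (D^c △ ((B ∩ D) ∪ C)) = {5, 7, 9, 10, 11, 12, 13, 14}
(B ∩ D) − (B △ (D^c △ ((B ∩ D) ∪ C))) = {15}
D ∩ ((B ∩ D) − (B △ (D^c △ ((B ∩ D) ∪ C)))) = {15}

{15}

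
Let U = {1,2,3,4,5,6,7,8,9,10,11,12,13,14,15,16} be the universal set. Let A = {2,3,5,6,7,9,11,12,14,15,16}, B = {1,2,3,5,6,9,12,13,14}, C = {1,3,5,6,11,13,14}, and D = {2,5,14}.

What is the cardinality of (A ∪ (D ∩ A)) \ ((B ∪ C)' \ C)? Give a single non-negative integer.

D ∩ A = {2,5,14}
A ∪ (D ∩ A) = {2,3,5,6,7,9,11,12,14,15,16}
B ∪ C = {1,2,3,5,6,9,11,12,13,14}
(B ∪ C)' = {4,7,8,10,15,16}
(B ∪ C)' \ C = {4,7,8,10,15,16}
(A ∪ (D ∩ A)) \ ((B ∪ C)' \ C) = {2,3,5,6,9,11,12,14}
|(A ∪ (D ∩ A)) \ ((B ∪ C)' \ C)| = 8

8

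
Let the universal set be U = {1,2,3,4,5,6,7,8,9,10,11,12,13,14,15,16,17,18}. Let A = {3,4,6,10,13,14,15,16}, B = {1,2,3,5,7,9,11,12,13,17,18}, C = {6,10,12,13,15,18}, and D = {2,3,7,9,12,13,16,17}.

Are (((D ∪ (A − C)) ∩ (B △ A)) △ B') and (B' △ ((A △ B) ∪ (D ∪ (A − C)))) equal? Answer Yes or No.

A − C = {3,4,14,16}
D ∪ (A − C) = {2,3,4,7,9,12,13,14,16,17}
B △ A = {1,2,4,5,6,7,9,10,11,12,14,15,16,17,18}
(D ∪ (A − C)) ∩ (B △ A) = {2,4,7,9,12,14,16,17}
B' = {4,6,8,10,14,15,16}
((D ∪ (A − C)) ∩ (B △ A)) △ B' = {2,6,7,8,9,10,12,15,17}
A △ B = {1,2,4,5,6,7,9,10,11,12,14,15,16,17,18}
(A △ B) ∪ (D ∪ (A − C)) = {1,2,3,4,5,6,7,9,10,11,12,13,14,15,16,17,18}
B' △ ((A △ B) ∪ (D ∪ (A − C))) = {1,2,3,5,7,8,9,11,12,13,17,18}
1 ∈ B' △ ((A △ B) ∪ (D ∪ (A − C))) but 1 ∉ ((D ∪ (A − C)) ∩ (B △ A)) △ B', so they differ.

No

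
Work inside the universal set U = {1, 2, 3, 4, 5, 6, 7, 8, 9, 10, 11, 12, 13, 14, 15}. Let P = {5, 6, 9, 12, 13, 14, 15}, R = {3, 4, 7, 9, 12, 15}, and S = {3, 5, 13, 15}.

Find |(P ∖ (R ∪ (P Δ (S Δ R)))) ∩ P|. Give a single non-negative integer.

2

S Δ R = {4, 5, 7, 9, 12, 13}
P Δ (S Δ R) = {4, 6, 7, 14, 15}
R ∪ (P Δ (S Δ R)) = {3, 4, 6, 7, 9, 12, 14, 15}
P ∖ (R ∪ (P Δ (S Δ R))) = {5, 13}
(P ∖ (R ∪ (P Δ (S Δ R)))) ∩ P = {5, 13}
|(P ∖ (R ∪ (P Δ (S Δ R)))) ∩ P| = 2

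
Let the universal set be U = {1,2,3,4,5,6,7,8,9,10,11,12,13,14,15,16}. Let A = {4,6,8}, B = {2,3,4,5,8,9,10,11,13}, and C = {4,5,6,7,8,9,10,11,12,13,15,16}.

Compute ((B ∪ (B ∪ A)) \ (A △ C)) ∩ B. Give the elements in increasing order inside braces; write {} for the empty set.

{2,3,4,8}

B ∪ A = {2,3,4,5,6,8,9,10,11,13}
B ∪ (B ∪ A) = {2,3,4,5,6,8,9,10,11,13}
A △ C = {5,7,9,10,11,12,13,15,16}
(B ∪ (B ∪ A)) \ (A △ C) = {2,3,4,6,8}
((B ∪ (B ∪ A)) \ (A △ C)) ∩ B = {2,3,4,8}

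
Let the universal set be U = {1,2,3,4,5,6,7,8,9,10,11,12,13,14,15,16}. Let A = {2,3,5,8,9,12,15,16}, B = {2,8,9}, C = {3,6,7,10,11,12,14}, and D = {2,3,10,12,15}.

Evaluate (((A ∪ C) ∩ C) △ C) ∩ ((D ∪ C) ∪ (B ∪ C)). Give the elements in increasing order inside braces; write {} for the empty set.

A ∪ C = {2,3,5,6,7,8,9,10,11,12,14,15,16}
(A ∪ C) ∩ C = {3,6,7,10,11,12,14}
((A ∪ C) ∩ C) △ C = {}
D ∪ C = {2,3,6,7,10,11,12,14,15}
B ∪ C = {2,3,6,7,8,9,10,11,12,14}
(D ∪ C) ∪ (B ∪ C) = {2,3,6,7,8,9,10,11,12,14,15}
(((A ∪ C) ∩ C) △ C) ∩ ((D ∪ C) ∪ (B ∪ C)) = {}

{}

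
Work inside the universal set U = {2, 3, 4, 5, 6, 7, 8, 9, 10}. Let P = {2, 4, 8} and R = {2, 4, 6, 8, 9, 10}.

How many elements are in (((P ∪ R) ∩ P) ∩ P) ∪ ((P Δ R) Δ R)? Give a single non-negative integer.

P ∪ R = {2, 4, 6, 8, 9, 10}
(P ∪ R) ∩ P = {2, 4, 8}
((P ∪ R) ∩ P) ∩ P = {2, 4, 8}
P Δ R = {6, 9, 10}
(P Δ R) Δ R = {2, 4, 8}
(((P ∪ R) ∩ P) ∩ P) ∪ ((P Δ R) Δ R) = {2, 4, 8}
|(((P ∪ R) ∩ P) ∩ P) ∪ ((P Δ R) Δ R)| = 3

3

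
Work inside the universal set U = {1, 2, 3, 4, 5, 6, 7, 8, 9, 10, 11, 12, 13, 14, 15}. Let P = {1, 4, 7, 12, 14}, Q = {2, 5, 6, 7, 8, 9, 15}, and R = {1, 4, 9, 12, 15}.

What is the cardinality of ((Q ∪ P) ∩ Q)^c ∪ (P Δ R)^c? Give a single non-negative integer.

Q ∪ P = {1, 2, 4, 5, 6, 7, 8, 9, 12, 14, 15}
(Q ∪ P) ∩ Q = {2, 5, 6, 7, 8, 9, 15}
((Q ∪ P) ∩ Q)^c = {1, 3, 4, 10, 11, 12, 13, 14}
P Δ R = {7, 9, 14, 15}
(P Δ R)^c = {1, 2, 3, 4, 5, 6, 8, 10, 11, 12, 13}
((Q ∪ P) ∩ Q)^c ∪ (P Δ R)^c = {1, 2, 3, 4, 5, 6, 8, 10, 11, 12, 13, 14}
|((Q ∪ P) ∩ Q)^c ∪ (P Δ R)^c| = 12

12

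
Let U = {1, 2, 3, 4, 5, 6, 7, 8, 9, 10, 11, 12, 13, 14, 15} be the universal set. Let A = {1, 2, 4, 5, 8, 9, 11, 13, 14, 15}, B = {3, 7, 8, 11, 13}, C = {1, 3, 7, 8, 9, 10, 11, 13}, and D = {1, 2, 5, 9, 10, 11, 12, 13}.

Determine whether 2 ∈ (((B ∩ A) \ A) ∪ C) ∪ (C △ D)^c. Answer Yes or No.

2 ∉ B and 2 ∈ A, so 2 ∉ B ∩ A
2 ∉ (B ∩ A) and 2 ∈ A, so 2 ∉ (B ∩ A) \ A
2 ∉ ((B ∩ A) \ A) and 2 ∉ C, so 2 ∉ ((B ∩ A) \ A) ∪ C
2 ∉ C and 2 ∈ D, so 2 ∈ C △ D
2 ∉ (C △ D)^c since 2 ∈ (C △ D)
2 ∉ (((B ∩ A) \ A) ∪ C) and 2 ∉ (C △ D)^c, so 2 ∉ (((B ∩ A) \ A) ∪ C) ∪ (C △ D)^c

No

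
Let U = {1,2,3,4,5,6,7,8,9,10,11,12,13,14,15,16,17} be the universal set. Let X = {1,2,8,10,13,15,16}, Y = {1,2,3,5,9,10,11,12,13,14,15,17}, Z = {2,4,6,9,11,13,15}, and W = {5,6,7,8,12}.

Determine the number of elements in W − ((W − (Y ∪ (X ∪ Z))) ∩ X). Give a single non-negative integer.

X ∪ Z = {1,2,4,6,8,9,10,11,13,15,16}
Y ∪ (X ∪ Z) = {1,2,3,4,5,6,8,9,10,11,12,13,14,15,16,17}
W − (Y ∪ (X ∪ Z)) = {7}
(W − (Y ∪ (X ∪ Z))) ∩ X = {}
W − ((W − (Y ∪ (X ∪ Z))) ∩ X) = {5,6,7,8,12}
|W − ((W − (Y ∪ (X ∪ Z))) ∩ X)| = 5

5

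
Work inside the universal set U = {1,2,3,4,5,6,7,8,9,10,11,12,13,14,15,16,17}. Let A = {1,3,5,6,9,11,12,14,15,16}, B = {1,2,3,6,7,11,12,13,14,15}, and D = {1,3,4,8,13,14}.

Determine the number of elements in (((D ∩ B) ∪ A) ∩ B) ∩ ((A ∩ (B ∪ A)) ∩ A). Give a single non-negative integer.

7

D ∩ B = {1,3,13,14}
(D ∩ B) ∪ A = {1,3,5,6,9,11,12,13,14,15,16}
((D ∩ B) ∪ A) ∩ B = {1,3,6,11,12,13,14,15}
B ∪ A = {1,2,3,5,6,7,9,11,12,13,14,15,16}
A ∩ (B ∪ A) = {1,3,5,6,9,11,12,14,15,16}
(A ∩ (B ∪ A)) ∩ A = {1,3,5,6,9,11,12,14,15,16}
(((D ∩ B) ∪ A) ∩ B) ∩ ((A ∩ (B ∪ A)) ∩ A) = {1,3,6,11,12,14,15}
|(((D ∩ B) ∪ A) ∩ B) ∩ ((A ∩ (B ∪ A)) ∩ A)| = 7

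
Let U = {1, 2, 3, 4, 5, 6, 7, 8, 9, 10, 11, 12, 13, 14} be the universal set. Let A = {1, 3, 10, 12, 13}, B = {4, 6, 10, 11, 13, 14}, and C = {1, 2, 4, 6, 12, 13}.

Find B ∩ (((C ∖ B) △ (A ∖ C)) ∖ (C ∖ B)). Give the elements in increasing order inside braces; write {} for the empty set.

C ∖ B = {1, 2, 12}
A ∖ C = {3, 10}
(C ∖ B) △ (A ∖ C) = {1, 2, 3, 10, 12}
((C ∖ B) △ (A ∖ C)) ∖ (C ∖ B) = {3, 10}
B ∩ (((C ∖ B) △ (A ∖ C)) ∖ (C ∖ B)) = {10}

{10}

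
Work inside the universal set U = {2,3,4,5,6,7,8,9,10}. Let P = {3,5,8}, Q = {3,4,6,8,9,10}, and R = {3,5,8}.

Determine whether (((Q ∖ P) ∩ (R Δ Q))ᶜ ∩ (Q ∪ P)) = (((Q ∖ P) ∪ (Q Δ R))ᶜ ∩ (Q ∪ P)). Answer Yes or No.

Q ∖ P = {4,6,9,10}
R Δ Q = {4,5,6,9,10}
(Q ∖ P) ∩ (R Δ Q) = {4,6,9,10}
((Q ∖ P) ∩ (R Δ Q))ᶜ = {2,3,5,7,8}
Q ∪ P = {3,4,5,6,8,9,10}
((Q ∖ P) ∩ (R Δ Q))ᶜ ∩ (Q ∪ P) = {3,5,8}
Q Δ R = {4,5,6,9,10}
(Q ∖ P) ∪ (Q Δ R) = {4,5,6,9,10}
((Q ∖ P) ∪ (Q Δ R))ᶜ = {2,3,7,8}
((Q ∖ P) ∪ (Q Δ R))ᶜ ∩ (Q ∪ P) = {3,8}
5 ∈ ((Q ∖ P) ∩ (R Δ Q))ᶜ ∩ (Q ∪ P) but 5 ∉ ((Q ∖ P) ∪ (Q Δ R))ᶜ ∩ (Q ∪ P), so they differ.

No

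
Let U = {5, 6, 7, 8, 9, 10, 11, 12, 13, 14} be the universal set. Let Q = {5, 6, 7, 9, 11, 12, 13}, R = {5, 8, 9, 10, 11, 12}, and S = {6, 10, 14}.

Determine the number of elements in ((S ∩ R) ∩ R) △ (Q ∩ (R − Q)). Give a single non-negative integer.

1

S ∩ R = {10}
(S ∩ R) ∩ R = {10}
R − Q = {8, 10}
Q ∩ (R − Q) = {}
((S ∩ R) ∩ R) △ (Q ∩ (R − Q)) = {10}
|((S ∩ R) ∩ R) △ (Q ∩ (R − Q))| = 1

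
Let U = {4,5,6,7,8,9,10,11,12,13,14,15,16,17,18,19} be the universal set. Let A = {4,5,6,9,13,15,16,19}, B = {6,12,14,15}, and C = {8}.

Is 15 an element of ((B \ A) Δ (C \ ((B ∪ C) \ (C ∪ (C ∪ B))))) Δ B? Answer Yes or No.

15 ∈ B and 15 ∈ A, so 15 ∉ B \ A
15 ∈ B and 15 ∉ C, so 15 ∈ B ∪ C
15 ∉ C and 15 ∈ B, so 15 ∈ C ∪ B
15 ∉ C and 15 ∈ (C ∪ B), so 15 ∈ C ∪ (C ∪ B)
15 ∈ (B ∪ C) and 15 ∈ (C ∪ (C ∪ B)), so 15 ∉ (B ∪ C) \ (C ∪ (C ∪ B))
15 ∉ C and 15 ∉ ((B ∪ C) \ (C ∪ (C ∪ B))), so 15 ∉ C \ ((B ∪ C) \ (C ∪ (C ∪ B)))
15 ∉ (B \ A) and 15 ∉ (C \ ((B ∪ C) \ (C ∪ (C ∪ B)))), so 15 ∉ (B \ A) Δ (C \ ((B ∪ C) \ (C ∪ (C ∪ B))))
15 ∉ ((B \ A) Δ (C \ ((B ∪ C) \ (C ∪ (C ∪ B))))) and 15 ∈ B, so 15 ∈ ((B \ A) Δ (C \ ((B ∪ C) \ (C ∪ (C ∪ B))))) Δ B

Yes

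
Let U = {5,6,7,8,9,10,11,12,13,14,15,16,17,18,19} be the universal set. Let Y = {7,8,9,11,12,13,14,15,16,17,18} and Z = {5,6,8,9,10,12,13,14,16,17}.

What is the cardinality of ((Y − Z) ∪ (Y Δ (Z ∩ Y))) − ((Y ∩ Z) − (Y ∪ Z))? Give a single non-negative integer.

4

Y − Z = {7,11,15,18}
Z ∩ Y = {8,9,12,13,14,16,17}
Y Δ (Z ∩ Y) = {7,11,15,18}
(Y − Z) ∪ (Y Δ (Z ∩ Y)) = {7,11,15,18}
Y ∩ Z = {8,9,12,13,14,16,17}
Y ∪ Z = {5,6,7,8,9,10,11,12,13,14,15,16,17,18}
(Y ∩ Z) − (Y ∪ Z) = {}
((Y − Z) ∪ (Y Δ (Z ∩ Y))) − ((Y ∩ Z) − (Y ∪ Z)) = {7,11,15,18}
|((Y − Z) ∪ (Y Δ (Z ∩ Y))) − ((Y ∩ Z) − (Y ∪ Z))| = 4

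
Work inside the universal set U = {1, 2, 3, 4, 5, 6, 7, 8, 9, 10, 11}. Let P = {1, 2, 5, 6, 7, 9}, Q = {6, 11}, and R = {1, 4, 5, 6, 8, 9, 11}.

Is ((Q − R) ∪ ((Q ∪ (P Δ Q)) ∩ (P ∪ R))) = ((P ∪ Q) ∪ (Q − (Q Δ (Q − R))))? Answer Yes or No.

Q − R = {}
P Δ Q = {1, 2, 5, 7, 9, 11}
Q ∪ (P Δ Q) = {1, 2, 5, 6, 7, 9, 11}
P ∪ R = {1, 2, 4, 5, 6, 7, 8, 9, 11}
(Q ∪ (P Δ Q)) ∩ (P ∪ R) = {1, 2, 5, 6, 7, 9, 11}
(Q − R) ∪ ((Q ∪ (P Δ Q)) ∩ (P ∪ R)) = {1, 2, 5, 6, 7, 9, 11}
P ∪ Q = {1, 2, 5, 6, 7, 9, 11}
Q Δ (Q − R) = {6, 11}
Q − (Q Δ (Q − R)) = {}
(P ∪ Q) ∪ (Q − (Q Δ (Q − R))) = {1, 2, 5, 6, 7, 9, 11}
Both equal {1, 2, 5, 6, 7, 9, 11}, so (Q − R) ∪ ((Q ∪ (P Δ Q)) ∩ (P ∪ R)) = (P ∪ Q) ∪ (Q − (Q Δ (Q − R))).

Yes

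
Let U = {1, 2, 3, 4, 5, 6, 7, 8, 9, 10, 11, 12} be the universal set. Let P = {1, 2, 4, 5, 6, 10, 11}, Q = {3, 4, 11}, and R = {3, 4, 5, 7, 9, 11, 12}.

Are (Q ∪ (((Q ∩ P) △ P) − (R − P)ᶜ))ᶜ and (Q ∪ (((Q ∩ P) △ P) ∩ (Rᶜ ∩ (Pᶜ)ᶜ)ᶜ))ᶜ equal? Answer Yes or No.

No

Q ∩ P = {4, 11}
(Q ∩ P) △ P = {1, 2, 5, 6, 10}
R − P = {3, 7, 9, 12}
(R − P)ᶜ = {1, 2, 4, 5, 6, 8, 10, 11}
((Q ∩ P) △ P) − (R − P)ᶜ = {}
Q ∪ (((Q ∩ P) △ P) − (R − P)ᶜ) = {3, 4, 11}
(Q ∪ (((Q ∩ P) △ P) − (R − P)ᶜ))ᶜ = {1, 2, 5, 6, 7, 8, 9, 10, 12}
Rᶜ = {1, 2, 6, 8, 10}
Pᶜ = {3, 7, 8, 9, 12}
(Pᶜ)ᶜ = {1, 2, 4, 5, 6, 10, 11}
Rᶜ ∩ (Pᶜ)ᶜ = {1, 2, 6, 10}
(Rᶜ ∩ (Pᶜ)ᶜ)ᶜ = {3, 4, 5, 7, 8, 9, 11, 12}
((Q ∩ P) △ P) ∩ (Rᶜ ∩ (Pᶜ)ᶜ)ᶜ = {5}
Q ∪ (((Q ∩ P) △ P) ∩ (Rᶜ ∩ (Pᶜ)ᶜ)ᶜ) = {3, 4, 5, 11}
(Q ∪ (((Q ∩ P) △ P) ∩ (Rᶜ ∩ (Pᶜ)ᶜ)ᶜ))ᶜ = {1, 2, 6, 7, 8, 9, 10, 12}
5 ∈ (Q ∪ (((Q ∩ P) △ P) − (R − P)ᶜ))ᶜ but 5 ∉ (Q ∪ (((Q ∩ P) △ P) ∩ (Rᶜ ∩ (Pᶜ)ᶜ)ᶜ))ᶜ, so they differ.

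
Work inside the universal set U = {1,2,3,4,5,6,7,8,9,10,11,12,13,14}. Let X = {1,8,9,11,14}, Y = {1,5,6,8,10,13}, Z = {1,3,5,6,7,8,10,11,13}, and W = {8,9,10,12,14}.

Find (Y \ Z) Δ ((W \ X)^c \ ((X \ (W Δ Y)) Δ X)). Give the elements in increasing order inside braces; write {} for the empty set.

Y \ Z = {}
W \ X = {10,12}
(W \ X)^c = {1,2,3,4,5,6,7,8,9,11,13,14}
W Δ Y = {1,5,6,9,12,13,14}
X \ (W Δ Y) = {8,11}
(X \ (W Δ Y)) Δ X = {1,9,14}
(W \ X)^c \ ((X \ (W Δ Y)) Δ X) = {2,3,4,5,6,7,8,11,13}
(Y \ Z) Δ ((W \ X)^c \ ((X \ (W Δ Y)) Δ X)) = {2,3,4,5,6,7,8,11,13}

{2,3,4,5,6,7,8,11,13}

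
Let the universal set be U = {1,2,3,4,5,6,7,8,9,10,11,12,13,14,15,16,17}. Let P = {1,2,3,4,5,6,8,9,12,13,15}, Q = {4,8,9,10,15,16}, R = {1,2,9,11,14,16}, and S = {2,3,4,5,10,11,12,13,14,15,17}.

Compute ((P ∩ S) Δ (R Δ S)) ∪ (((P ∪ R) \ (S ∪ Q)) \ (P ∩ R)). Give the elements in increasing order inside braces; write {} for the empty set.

P ∩ S = {2,3,4,5,12,13,15}
R Δ S = {1,3,4,5,9,10,12,13,15,16,17}
(P ∩ S) Δ (R Δ S) = {1,2,9,10,16,17}
P ∪ R = {1,2,3,4,5,6,8,9,11,12,13,14,15,16}
S ∪ Q = {2,3,4,5,8,9,10,11,12,13,14,15,16,17}
(P ∪ R) \ (S ∪ Q) = {1,6}
P ∩ R = {1,2,9}
((P ∪ R) \ (S ∪ Q)) \ (P ∩ R) = {6}
((P ∩ S) Δ (R Δ S)) ∪ (((P ∪ R) \ (S ∪ Q)) \ (P ∩ R)) = {1,2,6,9,10,16,17}

{1,2,6,9,10,16,17}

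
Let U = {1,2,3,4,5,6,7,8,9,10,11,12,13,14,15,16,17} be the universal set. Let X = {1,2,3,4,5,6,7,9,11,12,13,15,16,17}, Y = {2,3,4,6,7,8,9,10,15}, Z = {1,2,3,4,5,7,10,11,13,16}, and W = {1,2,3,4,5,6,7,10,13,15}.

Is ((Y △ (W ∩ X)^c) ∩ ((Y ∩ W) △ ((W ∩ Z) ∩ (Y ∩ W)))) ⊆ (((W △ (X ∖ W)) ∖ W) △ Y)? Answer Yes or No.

W ∩ X = {1,2,3,4,5,6,7,13,15}
(W ∩ X)^c = {8,9,10,11,12,14,16,17}
Y △ (W ∩ X)^c = {2,3,4,6,7,11,12,14,15,16,17}
Y ∩ W = {2,3,4,6,7,10,15}
W ∩ Z = {1,2,3,4,5,7,10,13}
(W ∩ Z) ∩ (Y ∩ W) = {2,3,4,7,10}
(Y ∩ W) △ ((W ∩ Z) ∩ (Y ∩ W)) = {6,15}
(Y △ (W ∩ X)^c) ∩ ((Y ∩ W) △ ((W ∩ Z) ∩ (Y ∩ W))) = {6,15}
X ∖ W = {9,11,12,16,17}
W △ (X ∖ W) = {1,2,3,4,5,6,7,9,10,11,12,13,15,16,17}
(W △ (X ∖ W)) ∖ W = {9,11,12,16,17}
((W △ (X ∖ W)) ∖ W) △ Y = {2,3,4,6,7,8,10,11,12,15,16,17}
Every element of {6,15} is in {2,3,4,6,7,8,10,11,12,15,16,17}, so (Y △ (W ∩ X)^c) ∩ ((Y ∩ W) △ ((W ∩ Z) ∩ (Y ∩ W))) ⊆ ((W △ (X ∖ W)) ∖ W) △ Y.

Yes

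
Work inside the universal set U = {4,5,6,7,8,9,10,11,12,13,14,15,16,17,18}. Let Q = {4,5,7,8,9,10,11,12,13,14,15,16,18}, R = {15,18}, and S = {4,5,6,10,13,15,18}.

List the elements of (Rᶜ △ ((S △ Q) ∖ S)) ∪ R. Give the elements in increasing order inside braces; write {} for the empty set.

{4,5,6,10,13,15,17,18}

Rᶜ = {4,5,6,7,8,9,10,11,12,13,14,16,17}
S △ Q = {6,7,8,9,11,12,14,16}
(S △ Q) ∖ S = {7,8,9,11,12,14,16}
Rᶜ △ ((S △ Q) ∖ S) = {4,5,6,10,13,17}
(Rᶜ △ ((S △ Q) ∖ S)) ∪ R = {4,5,6,10,13,15,17,18}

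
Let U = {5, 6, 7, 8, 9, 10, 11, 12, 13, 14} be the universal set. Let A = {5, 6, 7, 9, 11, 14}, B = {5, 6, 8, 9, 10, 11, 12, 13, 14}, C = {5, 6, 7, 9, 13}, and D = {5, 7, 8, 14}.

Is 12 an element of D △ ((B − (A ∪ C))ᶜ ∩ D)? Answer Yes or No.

12 ∉ A and 12 ∉ C, so 12 ∉ A ∪ C
12 ∈ B and 12 ∉ (A ∪ C), so 12 ∈ B − (A ∪ C)
12 ∉ (B − (A ∪ C))ᶜ since 12 ∈ (B − (A ∪ C))
12 ∉ (B − (A ∪ C))ᶜ and 12 ∉ D, so 12 ∉ (B − (A ∪ C))ᶜ ∩ D
12 ∉ D and 12 ∉ ((B − (A ∪ C))ᶜ ∩ D), so 12 ∉ D △ ((B − (A ∪ C))ᶜ ∩ D)

No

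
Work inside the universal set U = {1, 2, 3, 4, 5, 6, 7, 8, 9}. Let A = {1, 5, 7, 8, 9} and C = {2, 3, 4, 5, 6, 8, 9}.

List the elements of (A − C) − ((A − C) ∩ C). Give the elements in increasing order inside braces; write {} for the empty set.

A − C = {1, 7}
(A − C) ∩ C = {}
(A − C) − ((A − C) ∩ C) = {1, 7}

{1, 7}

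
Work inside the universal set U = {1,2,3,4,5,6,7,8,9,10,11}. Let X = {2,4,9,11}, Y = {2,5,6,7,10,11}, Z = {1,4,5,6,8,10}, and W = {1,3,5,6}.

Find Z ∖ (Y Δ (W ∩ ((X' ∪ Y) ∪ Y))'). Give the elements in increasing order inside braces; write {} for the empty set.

{1,10}

X' = {1,3,5,6,7,8,10}
X' ∪ Y = {1,2,3,5,6,7,8,10,11}
(X' ∪ Y) ∪ Y = {1,2,3,5,6,7,8,10,11}
W ∩ ((X' ∪ Y) ∪ Y) = {1,3,5,6}
(W ∩ ((X' ∪ Y) ∪ Y))' = {2,4,7,8,9,10,11}
Y Δ (W ∩ ((X' ∪ Y) ∪ Y))' = {4,5,6,8,9}
Z ∖ (Y Δ (W ∩ ((X' ∪ Y) ∪ Y))') = {1,10}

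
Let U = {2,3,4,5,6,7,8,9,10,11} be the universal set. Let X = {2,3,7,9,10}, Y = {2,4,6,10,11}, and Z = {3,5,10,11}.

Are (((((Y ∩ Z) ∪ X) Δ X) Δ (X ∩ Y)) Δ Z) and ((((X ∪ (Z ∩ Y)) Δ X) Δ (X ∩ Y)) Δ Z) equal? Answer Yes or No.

Y ∩ Z = {10,11}
(Y ∩ Z) ∪ X = {2,3,7,9,10,11}
((Y ∩ Z) ∪ X) Δ X = {11}
X ∩ Y = {2,10}
(((Y ∩ Z) ∪ X) Δ X) Δ (X ∩ Y) = {2,10,11}
((((Y ∩ Z) ∪ X) Δ X) Δ (X ∩ Y)) Δ Z = {2,3,5}
Z ∩ Y = {10,11}
X ∪ (Z ∩ Y) = {2,3,7,9,10,11}
(X ∪ (Z ∩ Y)) Δ X = {11}
((X ∪ (Z ∩ Y)) Δ X) Δ (X ∩ Y) = {2,10,11}
(((X ∪ (Z ∩ Y)) Δ X) Δ (X ∩ Y)) Δ Z = {2,3,5}
Both equal {2,3,5}, so ((((Y ∩ Z) ∪ X) Δ X) Δ (X ∩ Y)) Δ Z = (((X ∪ (Z ∩ Y)) Δ X) Δ (X ∩ Y)) Δ Z.

Yes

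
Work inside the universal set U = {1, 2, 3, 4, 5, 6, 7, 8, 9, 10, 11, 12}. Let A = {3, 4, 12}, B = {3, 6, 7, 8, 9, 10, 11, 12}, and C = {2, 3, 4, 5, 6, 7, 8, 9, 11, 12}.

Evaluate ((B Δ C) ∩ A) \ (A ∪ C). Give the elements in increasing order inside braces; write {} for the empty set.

B Δ C = {2, 4, 5, 10}
(B Δ C) ∩ A = {4}
A ∪ C = {2, 3, 4, 5, 6, 7, 8, 9, 11, 12}
((B Δ C) ∩ A) \ (A ∪ C) = {}

{}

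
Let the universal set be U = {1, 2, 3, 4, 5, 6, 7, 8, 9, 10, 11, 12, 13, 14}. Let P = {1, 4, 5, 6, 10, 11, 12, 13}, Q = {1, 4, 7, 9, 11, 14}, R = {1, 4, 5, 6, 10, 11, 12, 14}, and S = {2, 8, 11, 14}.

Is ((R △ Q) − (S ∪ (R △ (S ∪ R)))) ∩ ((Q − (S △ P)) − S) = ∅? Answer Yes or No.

No

R △ Q = {5, 6, 7, 9, 10, 12}
S ∪ R = {1, 2, 4, 5, 6, 8, 10, 11, 12, 14}
R △ (S ∪ R) = {2, 8}
S ∪ (R △ (S ∪ R)) = {2, 8, 11, 14}
(R △ Q) − (S ∪ (R △ (S ∪ R))) = {5, 6, 7, 9, 10, 12}
S △ P = {1, 2, 4, 5, 6, 8, 10, 12, 13, 14}
Q − (S △ P) = {7, 9, 11}
(Q − (S △ P)) − S = {7, 9}
7 lies in both, so they are not disjoint.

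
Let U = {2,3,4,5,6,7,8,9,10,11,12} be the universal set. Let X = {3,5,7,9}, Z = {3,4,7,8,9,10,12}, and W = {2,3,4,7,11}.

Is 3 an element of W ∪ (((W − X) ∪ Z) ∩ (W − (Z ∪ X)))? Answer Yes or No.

3 ∈ W and 3 ∈ X, so 3 ∉ W − X
3 ∉ (W − X) and 3 ∈ Z, so 3 ∈ (W − X) ∪ Z
3 ∈ Z and 3 ∈ X, so 3 ∈ Z ∪ X
3 ∈ W and 3 ∈ (Z ∪ X), so 3 ∉ W − (Z ∪ X)
3 ∈ ((W − X) ∪ Z) and 3 ∉ (W − (Z ∪ X)), so 3 ∉ ((W − X) ∪ Z) ∩ (W − (Z ∪ X))
3 ∈ W and 3 ∉ (((W − X) ∪ Z) ∩ (W − (Z ∪ X))), so 3 ∈ W ∪ (((W − X) ∪ Z) ∩ (W − (Z ∪ X)))

Yes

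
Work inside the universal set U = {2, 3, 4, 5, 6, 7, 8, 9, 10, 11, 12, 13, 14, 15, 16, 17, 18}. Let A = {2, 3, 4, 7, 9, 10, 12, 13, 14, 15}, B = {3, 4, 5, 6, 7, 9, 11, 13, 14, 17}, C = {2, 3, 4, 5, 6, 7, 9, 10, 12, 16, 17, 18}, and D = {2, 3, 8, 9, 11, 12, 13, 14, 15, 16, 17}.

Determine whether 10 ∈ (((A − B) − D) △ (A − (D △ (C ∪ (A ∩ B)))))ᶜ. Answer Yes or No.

10 ∈ A and 10 ∉ B, so 10 ∈ A − B
10 ∈ (A − B) and 10 ∉ D, so 10 ∈ (A − B) − D
10 ∈ A and 10 ∉ B, so 10 ∉ A ∩ B
10 ∈ C and 10 ∉ (A ∩ B), so 10 ∈ C ∪ (A ∩ B)
10 ∉ D and 10 ∈ (C ∪ (A ∩ B)), so 10 ∈ D △ (C ∪ (A ∩ B))
10 ∈ A and 10 ∈ (D △ (C ∪ (A ∩ B))), so 10 ∉ A − (D △ (C ∪ (A ∩ B)))
10 ∈ ((A − B) − D) and 10 ∉ (A − (D △ (C ∪ (A ∩ B)))), so 10 ∈ ((A − B) − D) △ (A − (D △ (C ∪ (A ∩ B))))
10 ∉ (((A − B) − D) △ (A − (D △ (C ∪ (A ∩ B)))))ᶜ since 10 ∈ (((A − B) − D) △ (A − (D △ (C ∪ (A ∩ B)))))

No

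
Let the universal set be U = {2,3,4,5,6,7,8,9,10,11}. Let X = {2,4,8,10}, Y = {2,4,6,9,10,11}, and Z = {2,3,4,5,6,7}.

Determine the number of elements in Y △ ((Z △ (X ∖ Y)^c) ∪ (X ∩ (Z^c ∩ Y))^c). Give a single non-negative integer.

X ∖ Y = {8}
(X ∖ Y)^c = {2,3,4,5,6,7,9,10,11}
Z △ (X ∖ Y)^c = {9,10,11}
Z^c = {8,9,10,11}
Z^c ∩ Y = {9,10,11}
X ∩ (Z^c ∩ Y) = {10}
(X ∩ (Z^c ∩ Y))^c = {2,3,4,5,6,7,8,9,11}
(Z △ (X ∖ Y)^c) ∪ (X ∩ (Z^c ∩ Y))^c = {2,3,4,5,6,7,8,9,10,11}
Y △ ((Z △ (X ∖ Y)^c) ∪ (X ∩ (Z^c ∩ Y))^c) = {3,5,7,8}
|Y △ ((Z △ (X ∖ Y)^c) ∪ (X ∩ (Z^c ∩ Y))^c)| = 4

4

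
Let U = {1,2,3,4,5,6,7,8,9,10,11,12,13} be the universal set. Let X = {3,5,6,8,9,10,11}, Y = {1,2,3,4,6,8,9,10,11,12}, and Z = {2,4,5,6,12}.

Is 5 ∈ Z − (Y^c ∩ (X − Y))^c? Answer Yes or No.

5 ∉ Y, so 5 ∈ Y^c
5 ∈ X and 5 ∉ Y, so 5 ∈ X − Y
5 ∈ Y^c and 5 ∈ (X − Y), so 5 ∈ Y^c ∩ (X − Y)
5 ∉ (Y^c ∩ (X − Y))^c since 5 ∈ (Y^c ∩ (X − Y))
5 ∈ Z and 5 ∉ (Y^c ∩ (X − Y))^c, so 5 ∈ Z − (Y^c ∩ (X − Y))^c

Yes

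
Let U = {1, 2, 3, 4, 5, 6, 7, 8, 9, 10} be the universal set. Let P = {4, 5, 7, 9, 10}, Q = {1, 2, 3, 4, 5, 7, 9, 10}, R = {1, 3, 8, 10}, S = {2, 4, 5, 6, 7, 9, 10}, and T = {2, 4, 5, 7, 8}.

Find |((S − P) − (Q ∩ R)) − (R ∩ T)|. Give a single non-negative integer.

S − P = {2, 6}
Q ∩ R = {1, 3, 10}
(S − P) − (Q ∩ R) = {2, 6}
R ∩ T = {8}
((S − P) − (Q ∩ R)) − (R ∩ T) = {2, 6}
|((S − P) − (Q ∩ R)) − (R ∩ T)| = 2

2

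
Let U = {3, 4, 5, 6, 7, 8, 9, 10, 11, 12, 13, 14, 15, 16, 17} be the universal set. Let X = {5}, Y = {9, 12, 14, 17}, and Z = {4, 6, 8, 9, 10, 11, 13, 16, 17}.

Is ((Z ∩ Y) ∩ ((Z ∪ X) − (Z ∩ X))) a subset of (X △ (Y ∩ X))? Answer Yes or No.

Z ∩ Y = {9, 17}
Z ∪ X = {4, 5, 6, 8, 9, 10, 11, 13, 16, 17}
Z ∩ X = {}
(Z ∪ X) − (Z ∩ X) = {4, 5, 6, 8, 9, 10, 11, 13, 16, 17}
(Z ∩ Y) ∩ ((Z ∪ X) − (Z ∩ X)) = {9, 17}
Y ∩ X = {}
X △ (Y ∩ X) = {5}
9 ∈ (Z ∩ Y) ∩ ((Z ∪ X) − (Z ∩ X)) but 9 ∉ X △ (Y ∩ X), so the inclusion fails.

No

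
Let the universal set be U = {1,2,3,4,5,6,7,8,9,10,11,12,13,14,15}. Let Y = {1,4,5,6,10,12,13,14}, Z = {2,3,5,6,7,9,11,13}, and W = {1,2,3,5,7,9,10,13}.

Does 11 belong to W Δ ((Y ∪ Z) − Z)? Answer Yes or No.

11 ∉ Y and 11 ∈ Z, so 11 ∈ Y ∪ Z
11 ∈ (Y ∪ Z) and 11 ∈ Z, so 11 ∉ (Y ∪ Z) − Z
11 ∉ W and 11 ∉ ((Y ∪ Z) − Z), so 11 ∉ W Δ ((Y ∪ Z) − Z)

No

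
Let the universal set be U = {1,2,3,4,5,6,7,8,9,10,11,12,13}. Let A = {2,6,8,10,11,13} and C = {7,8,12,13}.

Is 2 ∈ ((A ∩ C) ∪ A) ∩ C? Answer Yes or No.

No

2 ∈ A and 2 ∉ C, so 2 ∉ A ∩ C
2 ∉ (A ∩ C) and 2 ∈ A, so 2 ∈ (A ∩ C) ∪ A
2 ∈ ((A ∩ C) ∪ A) and 2 ∉ C, so 2 ∉ ((A ∩ C) ∪ A) ∩ C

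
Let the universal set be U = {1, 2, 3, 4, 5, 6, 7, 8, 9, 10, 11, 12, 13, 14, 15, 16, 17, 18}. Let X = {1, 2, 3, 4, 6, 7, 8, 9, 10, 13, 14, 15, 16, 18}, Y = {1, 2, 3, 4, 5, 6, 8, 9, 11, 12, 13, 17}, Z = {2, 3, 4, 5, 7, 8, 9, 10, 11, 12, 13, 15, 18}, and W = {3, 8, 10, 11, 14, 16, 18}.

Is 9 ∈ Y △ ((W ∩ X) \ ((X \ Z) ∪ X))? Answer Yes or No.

9 ∉ W and 9 ∈ X, so 9 ∉ W ∩ X
9 ∈ X and 9 ∈ Z, so 9 ∉ X \ Z
9 ∉ (X \ Z) and 9 ∈ X, so 9 ∈ (X \ Z) ∪ X
9 ∉ (W ∩ X) and 9 ∈ ((X \ Z) ∪ X), so 9 ∉ (W ∩ X) \ ((X \ Z) ∪ X)
9 ∈ Y and 9 ∉ ((W ∩ X) \ ((X \ Z) ∪ X)), so 9 ∈ Y △ ((W ∩ X) \ ((X \ Z) ∪ X))

Yes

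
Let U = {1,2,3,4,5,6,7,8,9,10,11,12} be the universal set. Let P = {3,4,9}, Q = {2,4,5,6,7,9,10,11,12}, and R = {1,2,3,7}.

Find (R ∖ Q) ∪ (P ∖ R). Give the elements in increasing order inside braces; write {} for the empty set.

R ∖ Q = {1,3}
P ∖ R = {4,9}
(R ∖ Q) ∪ (P ∖ R) = {1,3,4,9}

{1,3,4,9}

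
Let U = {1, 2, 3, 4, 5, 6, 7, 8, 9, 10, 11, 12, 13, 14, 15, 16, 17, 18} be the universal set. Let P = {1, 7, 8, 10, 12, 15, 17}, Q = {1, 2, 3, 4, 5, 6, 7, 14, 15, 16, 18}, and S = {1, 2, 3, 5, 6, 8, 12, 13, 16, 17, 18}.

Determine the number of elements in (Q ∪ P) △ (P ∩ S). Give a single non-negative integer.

Q ∪ P = {1, 2, 3, 4, 5, 6, 7, 8, 10, 12, 14, 15, 16, 17, 18}
P ∩ S = {1, 8, 12, 17}
(Q ∪ P) △ (P ∩ S) = {2, 3, 4, 5, 6, 7, 10, 14, 15, 16, 18}
|(Q ∪ P) △ (P ∩ S)| = 11

11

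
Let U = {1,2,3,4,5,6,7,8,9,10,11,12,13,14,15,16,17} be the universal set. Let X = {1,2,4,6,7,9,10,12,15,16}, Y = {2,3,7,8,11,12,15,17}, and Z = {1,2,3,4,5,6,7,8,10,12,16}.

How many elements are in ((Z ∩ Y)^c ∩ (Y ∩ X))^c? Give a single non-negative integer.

16

Z ∩ Y = {2,3,7,8,12}
(Z ∩ Y)^c = {1,4,5,6,9,10,11,13,14,15,16,17}
Y ∩ X = {2,7,12,15}
(Z ∩ Y)^c ∩ (Y ∩ X) = {15}
((Z ∩ Y)^c ∩ (Y ∩ X))^c = {1,2,3,4,5,6,7,8,9,10,11,12,13,14,16,17}
|((Z ∩ Y)^c ∩ (Y ∩ X))^c| = 16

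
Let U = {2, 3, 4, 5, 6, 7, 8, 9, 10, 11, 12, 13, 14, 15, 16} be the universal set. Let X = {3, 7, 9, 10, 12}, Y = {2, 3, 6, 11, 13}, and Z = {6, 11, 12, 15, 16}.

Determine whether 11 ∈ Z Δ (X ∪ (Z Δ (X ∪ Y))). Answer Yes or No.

Yes

11 ∉ X and 11 ∈ Y, so 11 ∈ X ∪ Y
11 ∈ Z and 11 ∈ (X ∪ Y), so 11 ∉ Z Δ (X ∪ Y)
11 ∉ X and 11 ∉ (Z Δ (X ∪ Y)), so 11 ∉ X ∪ (Z Δ (X ∪ Y))
11 ∈ Z and 11 ∉ (X ∪ (Z Δ (X ∪ Y))), so 11 ∈ Z Δ (X ∪ (Z Δ (X ∪ Y)))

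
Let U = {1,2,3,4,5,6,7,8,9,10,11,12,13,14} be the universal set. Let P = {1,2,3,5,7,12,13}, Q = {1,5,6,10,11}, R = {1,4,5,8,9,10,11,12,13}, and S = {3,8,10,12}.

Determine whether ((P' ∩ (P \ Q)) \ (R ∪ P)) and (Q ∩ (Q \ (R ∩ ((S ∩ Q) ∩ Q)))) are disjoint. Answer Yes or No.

P' = {4,6,8,9,10,11,14}
P \ Q = {2,3,7,12,13}
P' ∩ (P \ Q) = {}
R ∪ P = {1,2,3,4,5,7,8,9,10,11,12,13}
(P' ∩ (P \ Q)) \ (R ∪ P) = {}
S ∩ Q = {10}
(S ∩ Q) ∩ Q = {10}
R ∩ ((S ∩ Q) ∩ Q) = {10}
Q \ (R ∩ ((S ∩ Q) ∩ Q)) = {1,5,6,11}
Q ∩ (Q \ (R ∩ ((S ∩ Q) ∩ Q))) = {1,5,6,11}
{} and {1,5,6,11} share no elements.

Yes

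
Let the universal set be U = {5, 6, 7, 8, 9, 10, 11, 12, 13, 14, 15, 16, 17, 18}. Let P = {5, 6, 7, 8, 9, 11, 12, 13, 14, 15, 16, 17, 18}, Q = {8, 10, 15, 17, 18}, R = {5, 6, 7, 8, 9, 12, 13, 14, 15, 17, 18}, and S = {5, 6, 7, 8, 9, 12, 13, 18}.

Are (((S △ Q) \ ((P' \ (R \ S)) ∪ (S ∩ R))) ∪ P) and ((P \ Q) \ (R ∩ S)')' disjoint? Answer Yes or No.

S △ Q = {5, 6, 7, 9, 10, 12, 13, 15, 17}
P' = {10}
R \ S = {14, 15, 17}
P' \ (R \ S) = {10}
S ∩ R = {5, 6, 7, 8, 9, 12, 13, 18}
(P' \ (R \ S)) ∪ (S ∩ R) = {5, 6, 7, 8, 9, 10, 12, 13, 18}
(S △ Q) \ ((P' \ (R \ S)) ∪ (S ∩ R)) = {15, 17}
((S △ Q) \ ((P' \ (R \ S)) ∪ (S ∩ R))) ∪ P = {5, 6, 7, 8, 9, 11, 12, 13, 14, 15, 16, 17, 18}
P \ Q = {5, 6, 7, 9, 11, 12, 13, 14, 16}
R ∩ S = {5, 6, 7, 8, 9, 12, 13, 18}
(R ∩ S)' = {10, 11, 14, 15, 16, 17}
(P \ Q) \ (R ∩ S)' = {5, 6, 7, 9, 12, 13}
((P \ Q) \ (R ∩ S)')' = {8, 10, 11, 14, 15, 16, 17, 18}
8 lies in both, so they are not disjoint.

No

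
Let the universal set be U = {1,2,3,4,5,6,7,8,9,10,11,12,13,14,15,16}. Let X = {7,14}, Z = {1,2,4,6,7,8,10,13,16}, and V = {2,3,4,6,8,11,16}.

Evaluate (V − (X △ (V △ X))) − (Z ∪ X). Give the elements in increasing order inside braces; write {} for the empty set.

V △ X = {2,3,4,6,7,8,11,14,16}
X △ (V △ X) = {2,3,4,6,8,11,16}
V − (X △ (V △ X)) = {}
Z ∪ X = {1,2,4,6,7,8,10,13,14,16}
(V − (X △ (V △ X))) − (Z ∪ X) = {}

{}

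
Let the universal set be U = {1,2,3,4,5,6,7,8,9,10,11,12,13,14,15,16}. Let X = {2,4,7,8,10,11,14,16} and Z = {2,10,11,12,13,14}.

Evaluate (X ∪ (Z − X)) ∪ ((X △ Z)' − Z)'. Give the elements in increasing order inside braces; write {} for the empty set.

Z − X = {12,13}
X ∪ (Z − X) = {2,4,7,8,10,11,12,13,14,16}
X △ Z = {4,7,8,12,13,16}
(X △ Z)' = {1,2,3,5,6,9,10,11,14,15}
(X △ Z)' − Z = {1,3,5,6,9,15}
((X △ Z)' − Z)' = {2,4,7,8,10,11,12,13,14,16}
(X ∪ (Z − X)) ∪ ((X △ Z)' − Z)' = {2,4,7,8,10,11,12,13,14,16}

{2,4,7,8,10,11,12,13,14,16}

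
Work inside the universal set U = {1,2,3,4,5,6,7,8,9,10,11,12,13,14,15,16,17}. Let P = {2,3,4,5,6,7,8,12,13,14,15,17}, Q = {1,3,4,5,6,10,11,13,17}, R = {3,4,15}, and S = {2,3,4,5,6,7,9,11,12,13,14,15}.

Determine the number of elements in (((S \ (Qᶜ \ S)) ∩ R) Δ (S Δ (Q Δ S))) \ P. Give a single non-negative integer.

3

Qᶜ = {2,7,8,9,12,14,15,16}
Qᶜ \ S = {8,16}
S \ (Qᶜ \ S) = {2,3,4,5,6,7,9,11,12,13,14,15}
(S \ (Qᶜ \ S)) ∩ R = {3,4,15}
Q Δ S = {1,2,7,9,10,12,14,15,17}
S Δ (Q Δ S) = {1,3,4,5,6,10,11,13,17}
((S \ (Qᶜ \ S)) ∩ R) Δ (S Δ (Q Δ S)) = {1,5,6,10,11,13,15,17}
(((S \ (Qᶜ \ S)) ∩ R) Δ (S Δ (Q Δ S))) \ P = {1,10,11}
|(((S \ (Qᶜ \ S)) ∩ R) Δ (S Δ (Q Δ S))) \ P| = 3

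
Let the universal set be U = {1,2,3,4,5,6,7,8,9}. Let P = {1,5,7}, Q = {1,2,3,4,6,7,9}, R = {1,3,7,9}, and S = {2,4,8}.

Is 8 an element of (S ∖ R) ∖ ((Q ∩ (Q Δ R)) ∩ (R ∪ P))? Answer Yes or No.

Yes

8 ∈ S and 8 ∉ R, so 8 ∈ S ∖ R
8 ∉ Q and 8 ∉ R, so 8 ∉ Q Δ R
8 ∉ Q and 8 ∉ (Q Δ R), so 8 ∉ Q ∩ (Q Δ R)
8 ∉ R and 8 ∉ P, so 8 ∉ R ∪ P
8 ∉ (Q ∩ (Q Δ R)) and 8 ∉ (R ∪ P), so 8 ∉ (Q ∩ (Q Δ R)) ∩ (R ∪ P)
8 ∈ (S ∖ R) and 8 ∉ ((Q ∩ (Q Δ R)) ∩ (R ∪ P)), so 8 ∈ (S ∖ R) ∖ ((Q ∩ (Q Δ R)) ∩ (R ∪ P))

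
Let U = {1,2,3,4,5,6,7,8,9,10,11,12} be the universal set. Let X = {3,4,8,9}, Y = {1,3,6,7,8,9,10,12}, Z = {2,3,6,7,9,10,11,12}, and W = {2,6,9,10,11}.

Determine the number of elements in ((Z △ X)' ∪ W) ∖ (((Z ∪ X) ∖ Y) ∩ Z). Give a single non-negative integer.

Z △ X = {2,4,6,7,8,10,11,12}
(Z △ X)' = {1,3,5,9}
(Z △ X)' ∪ W = {1,2,3,5,6,9,10,11}
Z ∪ X = {2,3,4,6,7,8,9,10,11,12}
(Z ∪ X) ∖ Y = {2,4,11}
((Z ∪ X) ∖ Y) ∩ Z = {2,11}
((Z △ X)' ∪ W) ∖ (((Z ∪ X) ∖ Y) ∩ Z) = {1,3,5,6,9,10}
|((Z △ X)' ∪ W) ∖ (((Z ∪ X) ∖ Y) ∩ Z)| = 6

6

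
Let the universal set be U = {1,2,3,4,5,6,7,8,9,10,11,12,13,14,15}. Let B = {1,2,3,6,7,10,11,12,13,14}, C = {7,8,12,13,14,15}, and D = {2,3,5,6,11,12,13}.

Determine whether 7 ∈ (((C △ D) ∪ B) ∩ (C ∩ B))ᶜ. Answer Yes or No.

7 ∈ C and 7 ∉ D, so 7 ∈ C △ D
7 ∈ (C △ D) and 7 ∈ B, so 7 ∈ (C △ D) ∪ B
7 ∈ C and 7 ∈ B, so 7 ∈ C ∩ B
7 ∈ ((C △ D) ∪ B) and 7 ∈ (C ∩ B), so 7 ∈ ((C △ D) ∪ B) ∩ (C ∩ B)
7 ∉ (((C △ D) ∪ B) ∩ (C ∩ B))ᶜ since 7 ∈ (((C △ D) ∪ B) ∩ (C ∩ B))

No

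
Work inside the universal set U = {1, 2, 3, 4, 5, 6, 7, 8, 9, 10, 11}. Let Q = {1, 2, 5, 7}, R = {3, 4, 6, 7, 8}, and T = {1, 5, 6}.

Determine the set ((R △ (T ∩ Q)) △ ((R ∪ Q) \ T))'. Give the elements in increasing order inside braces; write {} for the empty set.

{3, 4, 7, 8, 9, 10, 11}

T ∩ Q = {1, 5}
R △ (T ∩ Q) = {1, 3, 4, 5, 6, 7, 8}
R ∪ Q = {1, 2, 3, 4, 5, 6, 7, 8}
(R ∪ Q) \ T = {2, 3, 4, 7, 8}
(R △ (T ∩ Q)) △ ((R ∪ Q) \ T) = {1, 2, 5, 6}
((R △ (T ∩ Q)) △ ((R ∪ Q) \ T))' = {3, 4, 7, 8, 9, 10, 11}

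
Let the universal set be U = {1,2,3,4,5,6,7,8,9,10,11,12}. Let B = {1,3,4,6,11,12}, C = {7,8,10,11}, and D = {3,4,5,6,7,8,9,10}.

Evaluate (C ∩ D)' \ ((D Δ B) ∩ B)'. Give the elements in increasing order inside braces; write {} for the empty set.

C ∩ D = {7,8,10}
(C ∩ D)' = {1,2,3,4,5,6,9,11,12}
D Δ B = {1,5,7,8,9,10,11,12}
(D Δ B) ∩ B = {1,11,12}
((D Δ B) ∩ B)' = {2,3,4,5,6,7,8,9,10}
(C ∩ D)' \ ((D Δ B) ∩ B)' = {1,11,12}

{1,11,12}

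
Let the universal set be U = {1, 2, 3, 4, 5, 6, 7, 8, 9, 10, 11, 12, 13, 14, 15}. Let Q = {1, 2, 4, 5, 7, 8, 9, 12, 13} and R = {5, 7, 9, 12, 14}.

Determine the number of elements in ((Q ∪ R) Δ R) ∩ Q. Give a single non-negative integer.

Q ∪ R = {1, 2, 4, 5, 7, 8, 9, 12, 13, 14}
(Q ∪ R) Δ R = {1, 2, 4, 8, 13}
((Q ∪ R) Δ R) ∩ Q = {1, 2, 4, 8, 13}
|((Q ∪ R) Δ R) ∩ Q| = 5

5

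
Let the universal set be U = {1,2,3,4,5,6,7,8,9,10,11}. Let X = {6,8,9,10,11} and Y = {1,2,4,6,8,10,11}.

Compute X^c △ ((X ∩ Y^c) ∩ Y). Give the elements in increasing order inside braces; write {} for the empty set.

X^c = {1,2,3,4,5,7}
Y^c = {3,5,7,9}
X ∩ Y^c = {9}
(X ∩ Y^c) ∩ Y = {}
X^c △ ((X ∩ Y^c) ∩ Y) = {1,2,3,4,5,7}

{1,2,3,4,5,7}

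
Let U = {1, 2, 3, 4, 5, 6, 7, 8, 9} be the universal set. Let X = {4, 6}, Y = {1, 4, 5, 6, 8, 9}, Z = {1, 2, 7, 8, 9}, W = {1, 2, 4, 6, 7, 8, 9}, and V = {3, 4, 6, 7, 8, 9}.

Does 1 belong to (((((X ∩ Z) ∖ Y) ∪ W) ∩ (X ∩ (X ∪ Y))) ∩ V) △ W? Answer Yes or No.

1 ∉ X and 1 ∈ Z, so 1 ∉ X ∩ Z
1 ∉ (X ∩ Z) and 1 ∈ Y, so 1 ∉ (X ∩ Z) ∖ Y
1 ∉ ((X ∩ Z) ∖ Y) and 1 ∈ W, so 1 ∈ ((X ∩ Z) ∖ Y) ∪ W
1 ∉ X and 1 ∈ Y, so 1 ∈ X ∪ Y
1 ∉ X and 1 ∈ (X ∪ Y), so 1 ∉ X ∩ (X ∪ Y)
1 ∈ (((X ∩ Z) ∖ Y) ∪ W) and 1 ∉ (X ∩ (X ∪ Y)), so 1 ∉ (((X ∩ Z) ∖ Y) ∪ W) ∩ (X ∩ (X ∪ Y))
1 ∉ ((((X ∩ Z) ∖ Y) ∪ W) ∩ (X ∩ (X ∪ Y))) and 1 ∉ V, so 1 ∉ ((((X ∩ Z) ∖ Y) ∪ W) ∩ (X ∩ (X ∪ Y))) ∩ V
1 ∉ (((((X ∩ Z) ∖ Y) ∪ W) ∩ (X ∩ (X ∪ Y))) ∩ V) and 1 ∈ W, so 1 ∈ (((((X ∩ Z) ∖ Y) ∪ W) ∩ (X ∩ (X ∪ Y))) ∩ V) △ W

Yes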